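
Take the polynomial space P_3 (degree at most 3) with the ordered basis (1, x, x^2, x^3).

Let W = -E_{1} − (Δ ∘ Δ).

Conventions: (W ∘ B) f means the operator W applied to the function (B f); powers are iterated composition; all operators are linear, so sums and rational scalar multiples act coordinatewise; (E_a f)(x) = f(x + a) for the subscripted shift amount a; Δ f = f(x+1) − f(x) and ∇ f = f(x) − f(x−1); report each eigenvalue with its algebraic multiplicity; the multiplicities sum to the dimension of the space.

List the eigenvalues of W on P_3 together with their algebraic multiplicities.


λ = -1 (multiplicity 4)

image of 1: -1
image of x: -x - 1
image of x^2: -x^2 - 2x - 3
image of x^3: -x^3 - 3x^2 - 9x - 7
the matrix is upper triangular; its diagonal is (-1, -1, -1, -1)
for a triangular matrix the eigenvalues are the diagonal entries, with algebraic multiplicity their repetition count


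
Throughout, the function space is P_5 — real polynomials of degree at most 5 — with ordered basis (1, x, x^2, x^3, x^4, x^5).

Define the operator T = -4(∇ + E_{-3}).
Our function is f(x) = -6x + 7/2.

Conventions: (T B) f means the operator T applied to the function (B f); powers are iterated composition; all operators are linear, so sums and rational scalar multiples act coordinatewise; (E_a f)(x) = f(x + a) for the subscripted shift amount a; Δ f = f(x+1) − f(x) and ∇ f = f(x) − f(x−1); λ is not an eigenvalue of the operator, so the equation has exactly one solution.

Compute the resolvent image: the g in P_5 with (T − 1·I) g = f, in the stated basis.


write g with unknown coordinates in the stated basis and equate coefficients in (T − 1·I) g = f
solving from the highest basis element down gives g = (6/5)x + 61/50
check: T g = -(24/5)x + 118/25
so T g − 1·g = -6x + 7/2 = f ✓

g(x) = (6/5)x + 61/50


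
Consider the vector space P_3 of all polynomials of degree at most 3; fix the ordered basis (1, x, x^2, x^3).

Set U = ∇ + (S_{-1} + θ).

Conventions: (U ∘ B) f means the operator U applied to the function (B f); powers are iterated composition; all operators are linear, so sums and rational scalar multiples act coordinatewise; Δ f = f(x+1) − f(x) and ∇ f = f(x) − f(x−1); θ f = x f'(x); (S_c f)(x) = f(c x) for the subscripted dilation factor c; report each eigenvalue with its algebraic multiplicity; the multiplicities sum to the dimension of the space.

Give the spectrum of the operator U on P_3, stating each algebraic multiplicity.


λ = 0 (multiplicity 1), λ = 1 (multiplicity 1), λ = 2 (multiplicity 1), λ = 3 (multiplicity 1)

image of 1: 1
image of x: 1
image of x^2: 3x^2 + 2x - 1
image of x^3: 2x^3 + 3x^2 - 3x + 1
the matrix is upper triangular; its diagonal is (1, 0, 3, 2)
for a triangular matrix the eigenvalues are the diagonal entries, with algebraic multiplicity their repetition count


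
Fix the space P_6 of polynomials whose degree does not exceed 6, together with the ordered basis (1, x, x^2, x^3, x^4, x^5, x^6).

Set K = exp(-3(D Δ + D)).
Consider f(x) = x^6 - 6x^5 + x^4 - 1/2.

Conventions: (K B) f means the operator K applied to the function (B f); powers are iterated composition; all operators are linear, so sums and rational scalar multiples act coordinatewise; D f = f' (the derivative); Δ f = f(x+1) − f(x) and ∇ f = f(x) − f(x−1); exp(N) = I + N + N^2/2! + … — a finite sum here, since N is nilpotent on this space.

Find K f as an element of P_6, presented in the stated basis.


the image equals g(x) = x^6 - 24x^5 + 136x^4 + 168x^3 - 1647x^2 - 846x + 4979/2

order-1 term: -18x^5 + 168x^3 + 324x^2 + 234x + 60
order-2 term: 135x^4 + 540x^3 + 54x^2 - 1944x - 1944
order-3 term: -540x^3 - 3240x^2 - 4968x - 324
order-4 term: 1215x^2 + 7290x + 9801
order-5 term: -1458x - 5832
order-6 term: 729
the series for exp(-3(D Δ + D)) f terminates at order 6
exp(-3(D Δ + D)) f = x^6 - 24x^5 + 136x^4 + 168x^3 - 1647x^2 - 846x + 4979/2


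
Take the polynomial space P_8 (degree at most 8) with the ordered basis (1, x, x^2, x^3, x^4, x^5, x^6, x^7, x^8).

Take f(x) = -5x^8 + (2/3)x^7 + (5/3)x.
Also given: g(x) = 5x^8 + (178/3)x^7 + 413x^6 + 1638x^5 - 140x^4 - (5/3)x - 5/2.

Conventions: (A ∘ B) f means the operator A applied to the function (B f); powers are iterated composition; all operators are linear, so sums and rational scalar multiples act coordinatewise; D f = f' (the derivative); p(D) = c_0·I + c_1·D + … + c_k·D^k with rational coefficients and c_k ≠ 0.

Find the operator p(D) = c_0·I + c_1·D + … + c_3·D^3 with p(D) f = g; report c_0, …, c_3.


D^0 f = -5x^8 + (2/3)x^7 + (5/3)x
D^1 f = -40x^7 + (14/3)x^6 + 5/3
D^2 f = -280x^6 + 28x^5
D^3 f = -1680x^5 + 140x^4
matching coefficients of g against c_0 f + c_1 Df + … from the top degree down determines the c_i
solution: c_0 = -1, c_1 = -3/2, c_2 = -3/2, c_3 = -1

c_0 = -1, c_1 = -3/2, c_2 = -3/2, c_3 = -1


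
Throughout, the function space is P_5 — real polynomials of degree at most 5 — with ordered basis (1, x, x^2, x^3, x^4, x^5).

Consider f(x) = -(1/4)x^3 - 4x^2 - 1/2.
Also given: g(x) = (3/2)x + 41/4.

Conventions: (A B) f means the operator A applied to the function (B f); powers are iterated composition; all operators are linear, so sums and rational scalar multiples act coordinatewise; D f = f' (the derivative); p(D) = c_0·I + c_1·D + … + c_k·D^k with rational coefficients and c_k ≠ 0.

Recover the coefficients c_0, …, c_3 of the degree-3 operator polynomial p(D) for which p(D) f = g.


c_0 = 0, c_1 = 0, c_2 = -1, c_3 = -3/2

D^0 f = -(1/4)x^3 - 4x^2 - 1/2
D^1 f = -(3/4)x^2 - 8x
D^2 f = -(3/2)x - 8
D^3 f = -3/2
matching coefficients of g against c_0 f + c_1 Df + … from the top degree down determines the c_i
solution: c_0 = 0, c_1 = 0, c_2 = -1, c_3 = -3/2


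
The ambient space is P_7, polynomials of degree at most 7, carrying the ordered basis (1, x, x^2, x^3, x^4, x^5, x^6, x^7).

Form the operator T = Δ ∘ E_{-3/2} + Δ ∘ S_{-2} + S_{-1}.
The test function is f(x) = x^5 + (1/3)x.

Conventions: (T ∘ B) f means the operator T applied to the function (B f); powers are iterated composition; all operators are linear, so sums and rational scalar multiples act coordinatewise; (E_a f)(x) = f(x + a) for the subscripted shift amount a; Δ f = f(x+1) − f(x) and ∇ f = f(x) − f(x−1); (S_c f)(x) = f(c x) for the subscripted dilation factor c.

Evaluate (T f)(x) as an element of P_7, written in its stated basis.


the image equals g(x) = -x^5 - 155x^4 - 340x^3 - (575/2)x^2 - (556/3)x - 1189/48

E_{-3/2} f = x^5 - (15/2)x^4 + (45/2)x^3 - (135/4)x^2 + (1231/48)x - 259/32
Δ E_{-3/2} f = 5x^4 - 20x^3 + (65/2)x^2 - 25x + 379/48
S_{-2} f = -32x^5 - (2/3)x
Δ S_{-2} f = -160x^4 - 320x^3 - 320x^2 - 160x - 98/3
S_{-1} f = -x^5 - (1/3)x
(Δ ∘ E_{-3/2} + Δ ∘ S_{-2} + S_{-1}) f = -x^5 - 155x^4 - 340x^3 - (575/2)x^2 - (556/3)x - 1189/48


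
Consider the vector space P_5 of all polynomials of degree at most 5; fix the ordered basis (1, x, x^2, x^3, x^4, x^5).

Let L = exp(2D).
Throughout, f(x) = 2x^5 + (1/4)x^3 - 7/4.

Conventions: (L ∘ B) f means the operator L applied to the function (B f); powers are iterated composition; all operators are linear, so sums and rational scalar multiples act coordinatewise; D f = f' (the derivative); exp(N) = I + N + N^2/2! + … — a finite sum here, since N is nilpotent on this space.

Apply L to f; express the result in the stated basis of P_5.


the result is g(x) = 2x^5 + 20x^4 + (321/4)x^3 + (323/2)x^2 + 163x + 257/4

order-1 term: 20x^4 + (3/2)x^2
order-2 term: 80x^3 + 3x
order-3 term: 160x^2 + 2
order-4 term: 160x
order-5 term: 64
the series for exp(2D) f terminates at order 5
exp(2D) f = 2x^5 + 20x^4 + (321/4)x^3 + (323/2)x^2 + 163x + 257/4


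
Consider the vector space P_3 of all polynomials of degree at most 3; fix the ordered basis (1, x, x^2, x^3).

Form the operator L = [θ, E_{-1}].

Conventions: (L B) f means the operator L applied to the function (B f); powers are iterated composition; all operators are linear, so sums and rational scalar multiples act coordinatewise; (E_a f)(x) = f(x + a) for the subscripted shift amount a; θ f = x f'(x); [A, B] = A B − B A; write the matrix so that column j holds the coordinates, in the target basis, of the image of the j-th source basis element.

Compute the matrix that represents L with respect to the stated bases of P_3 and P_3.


image of 1: 0
image of x: 1
image of x^2: 2x - 2
image of x^3: 3x^2 - 6x + 3
each image's coordinates form column j of the matrix

the matrix is [[0, 1, -2, 3]; [0, 0, 2, -6]; [0, 0, 0, 3]; [0, 0, 0, 0]] (rows listed top to bottom)


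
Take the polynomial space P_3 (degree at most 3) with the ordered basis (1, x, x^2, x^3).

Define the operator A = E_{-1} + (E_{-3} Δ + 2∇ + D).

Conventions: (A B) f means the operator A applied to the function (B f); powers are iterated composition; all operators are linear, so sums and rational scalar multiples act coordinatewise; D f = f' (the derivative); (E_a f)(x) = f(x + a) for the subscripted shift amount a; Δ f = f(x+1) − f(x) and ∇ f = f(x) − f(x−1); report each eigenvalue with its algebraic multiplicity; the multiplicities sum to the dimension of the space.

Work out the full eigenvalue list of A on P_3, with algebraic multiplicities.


λ = 1 (multiplicity 4)

image of 1: 1
image of x: x + 3
image of x^2: x^2 + 6x - 6
image of x^3: x^3 + 9x^2 - 18x + 20
the matrix is upper triangular; its diagonal is (1, 1, 1, 1)
for a triangular matrix the eigenvalues are the diagonal entries, with algebraic multiplicity their repetition count


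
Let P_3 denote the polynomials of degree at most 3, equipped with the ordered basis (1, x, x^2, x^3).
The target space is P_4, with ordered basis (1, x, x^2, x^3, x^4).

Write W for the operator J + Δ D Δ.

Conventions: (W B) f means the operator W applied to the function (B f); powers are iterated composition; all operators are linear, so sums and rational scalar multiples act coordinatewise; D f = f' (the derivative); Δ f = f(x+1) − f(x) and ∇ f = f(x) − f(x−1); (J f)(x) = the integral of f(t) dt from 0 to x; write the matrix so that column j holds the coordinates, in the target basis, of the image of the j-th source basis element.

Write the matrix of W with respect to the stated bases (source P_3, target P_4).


image of 1: x
image of x: (1/2)x^2
image of x^2: (1/3)x^3
image of x^3: (1/4)x^4 + 6
each image's coordinates form column j of the matrix

the matrix is [[0, 0, 0, 6]; [1, 0, 0, 0]; [0, 1/2, 0, 0]; [0, 0, 1/3, 0]; [0, 0, 0, 1/4]] (rows listed top to bottom)


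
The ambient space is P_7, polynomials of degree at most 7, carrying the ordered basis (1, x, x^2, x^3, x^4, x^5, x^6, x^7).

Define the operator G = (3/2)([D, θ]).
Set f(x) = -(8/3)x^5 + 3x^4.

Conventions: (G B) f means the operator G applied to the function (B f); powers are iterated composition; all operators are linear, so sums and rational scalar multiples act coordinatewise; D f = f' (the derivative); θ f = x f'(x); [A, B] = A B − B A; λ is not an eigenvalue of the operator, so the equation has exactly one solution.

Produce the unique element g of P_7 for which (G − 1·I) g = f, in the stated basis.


g(x) = (8/3)x^5 + 17x^4 + 102x^3 + 459x^2 + 1377x + 4131/2

write g with unknown coordinates in the stated basis and equate coefficients in (G − 1·I) g = f
solving from the highest basis element down gives g = (8/3)x^5 + 17x^4 + 102x^3 + 459x^2 + 1377x + 4131/2
check: G g = 20x^4 + 102x^3 + 459x^2 + 1377x + 4131/2
so G g − 1·g = -(8/3)x^5 + 3x^4 = f ✓


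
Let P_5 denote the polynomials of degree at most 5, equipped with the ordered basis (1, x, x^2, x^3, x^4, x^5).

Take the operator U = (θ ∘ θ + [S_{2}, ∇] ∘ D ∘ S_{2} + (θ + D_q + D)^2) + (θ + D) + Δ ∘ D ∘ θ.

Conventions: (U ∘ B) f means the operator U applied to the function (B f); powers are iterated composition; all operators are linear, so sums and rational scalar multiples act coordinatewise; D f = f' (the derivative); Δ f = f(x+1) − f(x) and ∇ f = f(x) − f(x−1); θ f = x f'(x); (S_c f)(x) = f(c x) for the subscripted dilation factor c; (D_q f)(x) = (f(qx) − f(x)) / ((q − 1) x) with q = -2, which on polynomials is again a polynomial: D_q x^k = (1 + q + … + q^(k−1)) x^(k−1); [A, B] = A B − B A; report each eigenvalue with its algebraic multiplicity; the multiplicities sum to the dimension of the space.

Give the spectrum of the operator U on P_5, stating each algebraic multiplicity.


λ = 0 (multiplicity 1), λ = 3 (multiplicity 1), λ = 10 (multiplicity 1), λ = 21 (multiplicity 1), λ = 36 (multiplicity 1), λ = 55 (multiplicity 1)

image of 1: 0
image of x: 3x + 3
image of x^2: 10x^2 + 5x - 2
image of x^3: 21x^3 + 33x^2 - 72x + 81
image of x^4: 36x^4 - 3x^3 - 726x^2 + 1200x - 432
image of x^5: 55x^5 + 149x^4 - 5036x^3 + 11670x^2 - 8860x + 2425
the matrix is upper triangular; its diagonal is (0, 3, 10, 21, 36, 55)
for a triangular matrix the eigenvalues are the diagonal entries, with algebraic multiplicity their repetition count


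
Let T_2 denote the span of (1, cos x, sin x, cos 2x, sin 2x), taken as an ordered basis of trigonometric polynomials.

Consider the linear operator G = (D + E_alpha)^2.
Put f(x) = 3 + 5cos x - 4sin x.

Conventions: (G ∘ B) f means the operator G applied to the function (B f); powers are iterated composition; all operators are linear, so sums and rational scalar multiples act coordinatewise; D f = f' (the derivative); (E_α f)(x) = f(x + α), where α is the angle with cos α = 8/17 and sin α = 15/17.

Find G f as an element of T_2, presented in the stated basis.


D f = -4cos x - 5sin x
E_alpha f = 3 - (20/17)cos x - (107/17)sin x
(D + E_alpha) f = 3 - (88/17)cos x - (192/17)sin x
D (D + E_alpha) f = -(192/17)cos x + (88/17)sin x
E_alpha (D + E_alpha) f = 3 - (3584/289)cos x - (216/289)sin x
(D + E_alpha) (D + E_alpha) f = 3 - (6848/289)cos x + (1280/289)sin x

g(x) = 3 - (6848/289)cos x + (1280/289)sin x


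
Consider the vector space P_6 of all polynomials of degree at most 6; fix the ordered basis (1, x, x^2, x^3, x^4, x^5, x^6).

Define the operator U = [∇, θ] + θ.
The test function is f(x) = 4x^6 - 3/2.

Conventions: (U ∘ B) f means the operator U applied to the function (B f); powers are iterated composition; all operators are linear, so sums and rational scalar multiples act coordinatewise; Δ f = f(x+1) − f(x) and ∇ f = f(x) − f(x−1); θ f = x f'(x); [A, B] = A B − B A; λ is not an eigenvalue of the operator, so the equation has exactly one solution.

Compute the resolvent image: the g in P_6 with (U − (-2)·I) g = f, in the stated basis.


the image equals g(x) = (1/2)x^6 - (3/7)x^5 + (20/7)x^4 - 10x^3 + (375/14)x^2 - (400/7)x + 2181/28

write g with unknown coordinates in the stated basis and equate coefficients in (U − (-2)·I) g = f
solving from the highest basis element down gives g = (1/2)x^6 - (3/7)x^5 + (20/7)x^4 - 10x^3 + (375/14)x^2 - (400/7)x + 2181/28
check: U g = 3x^6 + (6/7)x^5 - (40/7)x^4 + 20x^3 - (375/7)x^2 + (800/7)x - 1101/7
so U g − (-2)·g = 4x^6 - 3/2 = f ✓


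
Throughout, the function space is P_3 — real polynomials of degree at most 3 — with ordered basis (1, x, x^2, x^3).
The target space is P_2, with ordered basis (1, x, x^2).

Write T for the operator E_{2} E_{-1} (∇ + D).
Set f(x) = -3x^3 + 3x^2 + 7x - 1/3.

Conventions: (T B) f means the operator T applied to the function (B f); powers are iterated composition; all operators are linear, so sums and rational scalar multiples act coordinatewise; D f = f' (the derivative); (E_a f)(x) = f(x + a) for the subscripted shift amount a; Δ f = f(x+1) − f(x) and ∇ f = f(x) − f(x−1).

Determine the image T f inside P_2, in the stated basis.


∇ f = -9x^2 + 15x + 1
D f = -9x^2 + 6x + 7
(∇ + D) f = -18x^2 + 21x + 8
E_{-1} (∇ + D) f = -18x^2 + 57x - 31
E_{2} E_{-1} (∇ + D) f = -18x^2 - 15x + 11

the image equals g(x) = -18x^2 - 15x + 11


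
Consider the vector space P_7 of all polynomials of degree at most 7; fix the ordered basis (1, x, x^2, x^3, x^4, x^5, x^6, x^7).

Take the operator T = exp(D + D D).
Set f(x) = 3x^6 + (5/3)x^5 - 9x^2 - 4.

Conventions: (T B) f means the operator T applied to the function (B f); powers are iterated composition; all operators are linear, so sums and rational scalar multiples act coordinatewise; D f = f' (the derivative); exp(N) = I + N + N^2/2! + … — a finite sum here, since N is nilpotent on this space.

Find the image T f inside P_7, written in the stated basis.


g(x) = 3x^6 + (59/3)x^5 + (430/3)x^4 + 470x^3 + (3698/3)x^2 + (4945/3)x + 1097

order-1 term: 18x^5 + (295/3)x^4 + (100/3)x^3 - 18x - 18
order-2 term: 45x^4 + (1130/3)x^3 + 640x^2 + 100x - 9
order-3 term: 60x^3 + (1670/3)x^2 + 1180x + 460
order-4 term: 45x^2 + (1105/3)x + 1720/3
order-5 term: 18x + 275/3
order-6 term: 3
the series for exp(D + D D) f terminates at order 6
exp(D + D D) f = 3x^6 + (59/3)x^5 + (430/3)x^4 + 470x^3 + (3698/3)x^2 + (4945/3)x + 1097


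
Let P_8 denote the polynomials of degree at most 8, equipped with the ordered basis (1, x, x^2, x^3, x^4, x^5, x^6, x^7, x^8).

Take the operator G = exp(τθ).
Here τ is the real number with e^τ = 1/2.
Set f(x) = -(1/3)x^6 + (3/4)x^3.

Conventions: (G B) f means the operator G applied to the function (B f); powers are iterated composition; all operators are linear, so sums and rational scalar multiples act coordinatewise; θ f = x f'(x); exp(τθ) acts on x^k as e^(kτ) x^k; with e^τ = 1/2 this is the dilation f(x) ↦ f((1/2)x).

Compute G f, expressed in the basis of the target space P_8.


exp(τθ) x^k = e^(kτ) x^k; with e^τ = 1/2 this sends x^k to (1/2)^k x^k
x^3 ↦ 1/8 x^3
x^6 ↦ 1/64 x^6
applying this coordinatewise to f: exp(τθ) f = -(1/192)x^6 + (3/32)x^3

g(x) = -(1/192)x^6 + (3/32)x^3


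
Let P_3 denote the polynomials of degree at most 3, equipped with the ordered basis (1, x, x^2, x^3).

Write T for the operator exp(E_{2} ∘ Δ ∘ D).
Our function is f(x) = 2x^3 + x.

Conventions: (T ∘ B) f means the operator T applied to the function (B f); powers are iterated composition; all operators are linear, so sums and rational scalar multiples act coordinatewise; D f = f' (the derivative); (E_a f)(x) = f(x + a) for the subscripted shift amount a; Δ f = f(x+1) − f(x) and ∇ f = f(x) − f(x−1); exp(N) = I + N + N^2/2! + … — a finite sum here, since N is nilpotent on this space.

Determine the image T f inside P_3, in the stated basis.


order-1 term: 12x + 30
the series for exp(E_{2} ∘ Δ ∘ D) f terminates at order 1
exp(E_{2} ∘ Δ ∘ D) f = 2x^3 + 13x + 30

g(x) = 2x^3 + 13x + 30


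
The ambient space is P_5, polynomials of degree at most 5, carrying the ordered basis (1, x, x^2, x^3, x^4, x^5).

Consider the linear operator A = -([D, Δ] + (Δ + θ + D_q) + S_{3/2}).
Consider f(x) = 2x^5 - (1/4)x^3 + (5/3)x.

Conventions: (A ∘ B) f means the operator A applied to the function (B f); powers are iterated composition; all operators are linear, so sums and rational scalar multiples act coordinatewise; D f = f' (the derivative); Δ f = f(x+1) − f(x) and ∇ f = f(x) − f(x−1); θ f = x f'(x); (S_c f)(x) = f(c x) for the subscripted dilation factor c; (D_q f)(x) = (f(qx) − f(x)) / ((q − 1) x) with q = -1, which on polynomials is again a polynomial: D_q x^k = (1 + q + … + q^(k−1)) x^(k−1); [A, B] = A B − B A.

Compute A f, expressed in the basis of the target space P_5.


Δ f = 10x^4 + 20x^3 + (77/4)x^2 + (37/4)x + 41/12
D Δ f = 40x^3 + 60x^2 + (77/2)x + 37/4
D f = 10x^4 - (3/4)x^2 + 5/3
Δ D f = 40x^3 + 60x^2 + (77/2)x + 37/4
[D, Δ] f = 0
Δ f = 10x^4 + 20x^3 + (77/4)x^2 + (37/4)x + 41/12
θ f = 10x^5 - (3/4)x^3 + (5/3)x
D_q f = 2x^4 - (1/4)x^2 + 5/3
(Δ + θ + D_q) f = 10x^5 + 12x^4 + (77/4)x^3 + 19x^2 + (131/12)x + 61/12
S_{3/2} f = (243/16)x^5 - (27/32)x^3 + (5/2)x
([D, Δ] + (Δ + θ + D_q) + S_{3/2}) f = (403/16)x^5 + 12x^4 + (589/32)x^3 + 19x^2 + (161/12)x + 61/12
(-([D, Δ] + (Δ + θ + D_q) + S_{3/2})) f = -(403/16)x^5 - 12x^4 - (589/32)x^3 - 19x^2 - (161/12)x - 61/12

the result is g(x) = -(403/16)x^5 - 12x^4 - (589/32)x^3 - 19x^2 - (161/12)x - 61/12


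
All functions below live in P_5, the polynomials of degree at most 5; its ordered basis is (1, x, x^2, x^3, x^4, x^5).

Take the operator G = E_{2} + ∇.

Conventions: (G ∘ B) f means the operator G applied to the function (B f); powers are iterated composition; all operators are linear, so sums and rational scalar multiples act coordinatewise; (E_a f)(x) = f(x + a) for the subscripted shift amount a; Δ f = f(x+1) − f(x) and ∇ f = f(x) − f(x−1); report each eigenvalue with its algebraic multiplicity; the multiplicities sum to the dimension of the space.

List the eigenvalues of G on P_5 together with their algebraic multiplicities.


λ = 1 (multiplicity 6)

image of 1: 1
image of x: x + 3
image of x^2: x^2 + 6x + 3
image of x^3: x^3 + 9x^2 + 9x + 9
image of x^4: x^4 + 12x^3 + 18x^2 + 36x + 15
image of x^5: x^5 + 15x^4 + 30x^3 + 90x^2 + 75x + 33
the matrix is upper triangular; its diagonal is (1, 1, 1, 1, 1, 1)
for a triangular matrix the eigenvalues are the diagonal entries, with algebraic multiplicity their repetition count


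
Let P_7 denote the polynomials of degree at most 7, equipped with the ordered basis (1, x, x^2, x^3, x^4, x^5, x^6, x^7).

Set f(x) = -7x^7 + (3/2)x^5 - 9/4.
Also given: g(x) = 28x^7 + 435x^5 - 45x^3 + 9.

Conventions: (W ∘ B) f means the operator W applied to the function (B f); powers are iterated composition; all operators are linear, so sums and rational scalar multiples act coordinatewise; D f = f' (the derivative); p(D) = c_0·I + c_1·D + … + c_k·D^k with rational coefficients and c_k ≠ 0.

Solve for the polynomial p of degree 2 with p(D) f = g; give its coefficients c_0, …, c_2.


D^0 f = -7x^7 + (3/2)x^5 - 9/4
D^1 f = -49x^6 + (15/2)x^4
D^2 f = -294x^5 + 30x^3
matching coefficients of g against c_0 f + c_1 Df + … from the top degree down determines the c_i
solution: c_0 = -4, c_1 = 0, c_2 = -3/2

p(D) = -4·I − (3/2)·D^2, i.e. c_0 = -4, c_1 = 0, c_2 = -3/2


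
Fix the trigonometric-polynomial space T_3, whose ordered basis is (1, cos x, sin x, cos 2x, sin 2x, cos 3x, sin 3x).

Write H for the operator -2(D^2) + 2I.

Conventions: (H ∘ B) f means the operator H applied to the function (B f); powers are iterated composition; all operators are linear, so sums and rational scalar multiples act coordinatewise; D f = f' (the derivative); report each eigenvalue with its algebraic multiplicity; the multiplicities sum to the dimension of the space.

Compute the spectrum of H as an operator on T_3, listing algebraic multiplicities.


λ = 2 (multiplicity 1), λ = 4 (multiplicity 2), λ = 10 (multiplicity 2), λ = 20 (multiplicity 2)

image of 1: 2
image of cos x: 4cos x
image of sin x: 4sin x
image of cos 2x: 10cos 2x
image of sin 2x: 10sin 2x
image of cos 3x: 20cos 3x
image of sin 3x: 20sin 3x
the matrix is diagonal; its diagonal is (2, 4, 4, 10, 10, 20, 20)
for a triangular matrix the eigenvalues are the diagonal entries, with algebraic multiplicity their repetition count


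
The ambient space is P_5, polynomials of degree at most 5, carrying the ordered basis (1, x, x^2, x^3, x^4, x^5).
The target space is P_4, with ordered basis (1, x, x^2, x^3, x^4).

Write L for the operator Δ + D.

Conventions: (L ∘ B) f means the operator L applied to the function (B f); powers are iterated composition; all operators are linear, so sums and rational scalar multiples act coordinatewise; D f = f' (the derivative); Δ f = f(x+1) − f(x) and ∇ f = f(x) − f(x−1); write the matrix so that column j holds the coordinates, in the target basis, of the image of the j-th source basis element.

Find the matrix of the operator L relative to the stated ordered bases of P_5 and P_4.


the matrix is [[0, 2, 1, 1, 1, 1]; [0, 0, 4, 3, 4, 5]; [0, 0, 0, 6, 6, 10]; [0, 0, 0, 0, 8, 10]; [0, 0, 0, 0, 0, 10]] (rows listed top to bottom)

image of 1: 0
image of x: 2
image of x^2: 4x + 1
image of x^3: 6x^2 + 3x + 1
image of x^4: 8x^3 + 6x^2 + 4x + 1
image of x^5: 10x^4 + 10x^3 + 10x^2 + 5x + 1
each image's coordinates form column j of the matrix


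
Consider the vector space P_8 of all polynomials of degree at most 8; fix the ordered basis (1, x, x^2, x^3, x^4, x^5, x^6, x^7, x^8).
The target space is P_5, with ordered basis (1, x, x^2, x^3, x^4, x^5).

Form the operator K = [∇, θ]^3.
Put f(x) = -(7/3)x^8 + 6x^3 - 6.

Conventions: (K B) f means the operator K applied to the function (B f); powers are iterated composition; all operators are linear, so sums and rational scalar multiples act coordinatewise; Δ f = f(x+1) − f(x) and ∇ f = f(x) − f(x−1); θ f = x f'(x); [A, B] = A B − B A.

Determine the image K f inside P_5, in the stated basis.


θ f = -(56/3)x^8 + 18x^3
∇ θ f = -(448/3)x^7 + (1568/3)x^6 - (3136/3)x^5 + (3920/3)x^4 - (3136/3)x^3 + (1730/3)x^2 - (610/3)x + 110/3
∇ f = -(56/3)x^7 + (196/3)x^6 - (392/3)x^5 + (490/3)x^4 - (392/3)x^3 + (250/3)x^2 - (110/3)x + 25/3
θ ∇ f = -(392/3)x^7 + 392x^6 - (1960/3)x^5 + (1960/3)x^4 - 392x^3 + (500/3)x^2 - (110/3)x
[∇, θ] f = -(56/3)x^7 + (392/3)x^6 - 392x^5 + (1960/3)x^4 - (1960/3)x^3 + 410x^2 - (500/3)x + 110/3
θ [∇, θ] f = -(392/3)x^7 + 784x^6 - 1960x^5 + (7840/3)x^4 - 1960x^3 + 820x^2 - (500/3)x
∇ θ [∇, θ] f = -(2744/3)x^6 + 7448x^5 - (78400/3)x^4 + (150920/3)x^3 - 55664x^2 + 33392x - 25304/3
∇ [∇, θ] f = -(392/3)x^6 + 1176x^5 - (13720/3)x^4 + 9800x^3 - 12152x^2 + 8268x - 7274/3
θ ∇ [∇, θ] f = -784x^6 + 5880x^5 - (54880/3)x^4 + 29400x^3 - 24304x^2 + 8268x
[∇, θ] [∇, θ] f = -(392/3)x^6 + 1568x^5 - 7840x^4 + (62720/3)x^3 - 31360x^2 + 25124x - 25304/3
θ [∇, θ] [∇, θ] f = -784x^6 + 7840x^5 - 31360x^4 + 62720x^3 - 62720x^2 + 25124x
∇ θ [∇, θ] [∇, θ] f = -4704x^5 + 50960x^4 - 219520x^3 + 466480x^2 - 482944x + 190548
∇ [∇, θ] [∇, θ] f = -784x^5 + 9800x^4 - (148960/3)x^3 + 127400x^2 - 165424x + 260788/3
θ ∇ [∇, θ] [∇, θ] f = -3920x^5 + 39200x^4 - 148960x^3 + 254800x^2 - 165424x
[∇, θ] [∇, θ] [∇, θ] f = -784x^5 + 11760x^4 - 70560x^3 + 211680x^2 - 317520x + 190548

the result is g(x) = -784x^5 + 11760x^4 - 70560x^3 + 211680x^2 - 317520x + 190548


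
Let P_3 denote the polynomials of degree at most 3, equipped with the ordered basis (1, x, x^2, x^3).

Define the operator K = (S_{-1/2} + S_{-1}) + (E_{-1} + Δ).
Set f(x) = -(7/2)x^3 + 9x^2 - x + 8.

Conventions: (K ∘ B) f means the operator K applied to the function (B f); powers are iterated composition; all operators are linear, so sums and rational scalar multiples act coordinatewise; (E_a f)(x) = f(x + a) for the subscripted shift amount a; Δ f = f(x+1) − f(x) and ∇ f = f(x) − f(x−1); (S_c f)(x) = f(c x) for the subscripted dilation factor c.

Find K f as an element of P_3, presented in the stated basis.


S_{-1/2} f = (7/16)x^3 + (9/4)x^2 + (1/2)x + 8
S_{-1} f = (7/2)x^3 + 9x^2 + x + 8
(S_{-1/2} + S_{-1}) f = (63/16)x^3 + (45/4)x^2 + (3/2)x + 16
E_{-1} f = -(7/2)x^3 + (39/2)x^2 - (59/2)x + 43/2
Δ f = -(21/2)x^2 + (15/2)x + 9/2
(E_{-1} + Δ) f = -(7/2)x^3 + 9x^2 - 22x + 26
((S_{-1/2} + S_{-1}) + (E_{-1} + Δ)) f = (7/16)x^3 + (81/4)x^2 - (41/2)x + 42

the image equals g(x) = (7/16)x^3 + (81/4)x^2 - (41/2)x + 42


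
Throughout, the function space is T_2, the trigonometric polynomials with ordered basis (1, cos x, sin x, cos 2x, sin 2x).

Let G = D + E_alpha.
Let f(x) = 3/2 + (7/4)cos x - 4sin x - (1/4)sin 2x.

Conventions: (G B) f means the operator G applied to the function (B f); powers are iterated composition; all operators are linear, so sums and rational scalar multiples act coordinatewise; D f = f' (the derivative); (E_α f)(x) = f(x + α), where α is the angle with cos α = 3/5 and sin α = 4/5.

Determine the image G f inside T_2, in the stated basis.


D f = -4cos x - (7/4)sin x - (1/2)cos 2x
E_alpha f = 3/2 - (43/20)cos x - (19/5)sin x - (6/25)cos 2x + (7/100)sin 2x
(D + E_alpha) f = 3/2 - (123/20)cos x - (111/20)sin x - (37/50)cos 2x + (7/100)sin 2x

g(x) = 3/2 - (123/20)cos x - (111/20)sin x - (37/50)cos 2x + (7/100)sin 2x


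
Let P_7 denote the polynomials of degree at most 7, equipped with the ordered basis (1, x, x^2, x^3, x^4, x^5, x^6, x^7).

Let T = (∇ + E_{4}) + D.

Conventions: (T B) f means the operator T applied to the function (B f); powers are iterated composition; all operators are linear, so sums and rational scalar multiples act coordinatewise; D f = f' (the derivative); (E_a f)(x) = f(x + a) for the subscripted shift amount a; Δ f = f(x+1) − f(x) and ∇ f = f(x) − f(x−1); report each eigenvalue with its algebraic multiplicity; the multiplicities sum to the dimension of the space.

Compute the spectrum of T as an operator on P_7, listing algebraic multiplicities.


λ = 1 (multiplicity 8)

image of 1: 1
image of x: x + 6
image of x^2: x^2 + 12x + 15
image of x^3: x^3 + 18x^2 + 45x + 65
image of x^4: x^4 + 24x^3 + 90x^2 + 260x + 255
image of x^5: x^5 + 30x^4 + 150x^3 + 650x^2 + 1275x + 1025
image of x^6: x^6 + 36x^5 + 225x^4 + 1300x^3 + 3825x^2 + 6150x + 4095
image of x^7: x^7 + 42x^6 + 315x^5 + 2275x^4 + 8925x^3 + 21525x^2 + 28665x + 16385
the matrix is upper triangular; its diagonal is (1, 1, 1, 1, 1, 1, 1, 1)
for a triangular matrix the eigenvalues are the diagonal entries, with algebraic multiplicity their repetition count


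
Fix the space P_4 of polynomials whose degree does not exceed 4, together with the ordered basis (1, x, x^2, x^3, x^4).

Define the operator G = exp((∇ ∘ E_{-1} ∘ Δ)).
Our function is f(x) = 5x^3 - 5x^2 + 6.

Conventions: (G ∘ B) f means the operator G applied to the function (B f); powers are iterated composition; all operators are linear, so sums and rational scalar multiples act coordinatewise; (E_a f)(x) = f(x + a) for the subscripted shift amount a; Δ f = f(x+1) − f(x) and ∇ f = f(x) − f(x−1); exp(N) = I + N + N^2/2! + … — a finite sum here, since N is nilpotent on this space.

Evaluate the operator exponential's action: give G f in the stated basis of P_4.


order-1 term: 30x - 40
the series for exp((∇ ∘ E_{-1} ∘ Δ)) f terminates at order 1
exp((∇ ∘ E_{-1} ∘ Δ)) f = 5x^3 - 5x^2 + 30x - 34

the result is g(x) = 5x^3 - 5x^2 + 30x - 34


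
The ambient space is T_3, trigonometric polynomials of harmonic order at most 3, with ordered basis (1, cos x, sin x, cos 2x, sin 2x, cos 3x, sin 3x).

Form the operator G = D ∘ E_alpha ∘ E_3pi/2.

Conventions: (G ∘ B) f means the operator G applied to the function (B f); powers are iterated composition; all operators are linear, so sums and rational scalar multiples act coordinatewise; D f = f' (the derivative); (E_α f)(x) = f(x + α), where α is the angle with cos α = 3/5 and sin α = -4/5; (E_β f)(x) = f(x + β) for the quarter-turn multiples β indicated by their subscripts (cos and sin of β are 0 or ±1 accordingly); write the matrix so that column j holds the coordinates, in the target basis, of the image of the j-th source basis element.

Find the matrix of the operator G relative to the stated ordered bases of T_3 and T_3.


image of 1: 0
image of cos x: (3/5)cos x + (4/5)sin x
image of sin x: -(4/5)cos x + (3/5)sin x
image of cos 2x: -(48/25)cos 2x - (14/25)sin 2x
image of sin 2x: (14/25)cos 2x - (48/25)sin 2x
image of cos 3x: (351/125)cos 3x - (132/125)sin 3x
image of sin 3x: (132/125)cos 3x + (351/125)sin 3x
each image's coordinates form column j of the matrix

the matrix is [[0, 0, 0, 0, 0, 0, 0]; [0, 3/5, -4/5, 0, 0, 0, 0]; [0, 4/5, 3/5, 0, 0, 0, 0]; [0, 0, 0, -48/25, 14/25, 0, 0]; [0, 0, 0, -14/25, -48/25, 0, 0]; [0, 0, 0, 0, 0, 351/125, 132/125]; [0, 0, 0, 0, 0, -132/125, 351/125]] (rows listed top to bottom)


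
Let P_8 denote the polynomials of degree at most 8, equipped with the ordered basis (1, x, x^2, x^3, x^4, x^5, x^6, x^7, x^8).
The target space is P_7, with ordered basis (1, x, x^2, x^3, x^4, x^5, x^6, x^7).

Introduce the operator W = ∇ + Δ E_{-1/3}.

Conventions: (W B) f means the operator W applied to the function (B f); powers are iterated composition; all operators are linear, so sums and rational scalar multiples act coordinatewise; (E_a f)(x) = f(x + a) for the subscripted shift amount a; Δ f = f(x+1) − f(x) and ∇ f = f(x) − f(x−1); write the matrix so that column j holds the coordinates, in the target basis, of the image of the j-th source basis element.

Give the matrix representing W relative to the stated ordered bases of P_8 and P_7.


the matrix is [[0, 2, -2/3, 4/3, -22/27, 92/81, -74/81, 772/729, -2102/2187]; [0, 0, 4, -2, 16/3, -110/27, 184/27, -518/81, 6176/729]; [0, 0, 0, 6, -4, 40/3, -110/9, 644/27, -2072/81]; [0, 0, 0, 0, 8, -20/3, 80/3, -770/27, 5152/81]; [0, 0, 0, 0, 0, 10, -10, 140/3, -1540/27]; [0, 0, 0, 0, 0, 0, 12, -14, 224/3]; [0, 0, 0, 0, 0, 0, 0, 14, -56/3]; [0, 0, 0, 0, 0, 0, 0, 0, 16]] (rows listed top to bottom)

image of 1: 0
image of x: 2
image of x^2: 4x - 2/3
image of x^3: 6x^2 - 2x + 4/3
image of x^4: 8x^3 - 4x^2 + (16/3)x - 22/27
image of x^5: 10x^4 - (20/3)x^3 + (40/3)x^2 - (110/27)x + 92/81
image of x^6: 12x^5 - 10x^4 + (80/3)x^3 - (110/9)x^2 + (184/27)x - 74/81
image of x^7: 14x^6 - 14x^5 + (140/3)x^4 - (770/27)x^3 + (644/27)x^2 - (518/81)x + 772/729
image of x^8: 16x^7 - (56/3)x^6 + (224/3)x^5 - (1540/27)x^4 + (5152/81)x^3 - (2072/81)x^2 + (6176/729)x - 2102/2187
each image's coordinates form column j of the matrix


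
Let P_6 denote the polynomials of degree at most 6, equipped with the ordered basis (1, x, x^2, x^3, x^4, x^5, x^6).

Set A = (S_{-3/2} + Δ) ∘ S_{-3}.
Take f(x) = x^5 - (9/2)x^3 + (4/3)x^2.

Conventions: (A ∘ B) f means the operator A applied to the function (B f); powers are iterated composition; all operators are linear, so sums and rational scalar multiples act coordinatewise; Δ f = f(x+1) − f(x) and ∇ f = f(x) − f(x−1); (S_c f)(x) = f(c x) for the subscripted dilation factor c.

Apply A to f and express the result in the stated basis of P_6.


S_{-3} f = -243x^5 + (243/2)x^3 + 12x^2
S_{-3/2} S_{-3} f = (59049/32)x^5 - (6561/16)x^3 + 27x^2
Δ S_{-3} f = -1215x^4 - 2430x^3 - (4131/2)x^2 - (1653/2)x - 219/2
(S_{-3/2} + Δ) S_{-3} f = (59049/32)x^5 - 1215x^4 - (45441/16)x^3 - (4077/2)x^2 - (1653/2)x - 219/2

the image equals g(x) = (59049/32)x^5 - 1215x^4 - (45441/16)x^3 - (4077/2)x^2 - (1653/2)x - 219/2


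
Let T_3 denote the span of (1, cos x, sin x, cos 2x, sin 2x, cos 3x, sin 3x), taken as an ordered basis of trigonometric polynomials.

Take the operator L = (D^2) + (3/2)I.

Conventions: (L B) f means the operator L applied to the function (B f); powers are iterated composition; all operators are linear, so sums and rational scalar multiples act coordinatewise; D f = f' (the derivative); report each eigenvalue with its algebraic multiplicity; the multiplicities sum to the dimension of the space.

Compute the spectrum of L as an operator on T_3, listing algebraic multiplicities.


image of 1: 3/2
image of cos x: (1/2)cos x
image of sin x: (1/2)sin x
image of cos 2x: -(5/2)cos 2x
image of sin 2x: -(5/2)sin 2x
image of cos 3x: -(15/2)cos 3x
image of sin 3x: -(15/2)sin 3x
the matrix is diagonal; its diagonal is (3/2, 1/2, 1/2, -5/2, -5/2, -15/2, -15/2)
for a triangular matrix the eigenvalues are the diagonal entries, with algebraic multiplicity their repetition count

λ = -15/2 (multiplicity 2), λ = -5/2 (multiplicity 2), λ = 1/2 (multiplicity 2), λ = 3/2 (multiplicity 1)


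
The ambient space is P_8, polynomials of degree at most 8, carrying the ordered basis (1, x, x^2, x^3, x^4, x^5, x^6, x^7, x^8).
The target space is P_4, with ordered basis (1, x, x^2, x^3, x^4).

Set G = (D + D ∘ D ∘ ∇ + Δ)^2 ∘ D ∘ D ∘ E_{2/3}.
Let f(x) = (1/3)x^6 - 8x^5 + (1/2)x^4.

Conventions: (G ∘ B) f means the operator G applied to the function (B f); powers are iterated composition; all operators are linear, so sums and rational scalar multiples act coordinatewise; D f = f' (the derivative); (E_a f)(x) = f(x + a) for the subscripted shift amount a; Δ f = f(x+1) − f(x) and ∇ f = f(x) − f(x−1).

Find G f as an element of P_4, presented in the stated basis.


g(x) = 480x^2 - 2720x - 8156/3

E_{2/3} f = (1/3)x^6 - (20/3)x^5 - (431/18)x^4 - (2612/81)x^3 - (1732/81)x^2 - (1712/243)x - 2024/2187
D E_{2/3} f = 2x^5 - (100/3)x^4 - (862/9)x^3 - (2612/27)x^2 - (3464/81)x - 1712/243
D D E_{2/3} f = 10x^4 - (400/3)x^3 - (862/3)x^2 - (5224/27)x - 3464/81
D (D ∘ D) E_{2/3} f = 40x^3 - 400x^2 - (1724/3)x - 5224/27
∇ (D ∘ D) E_{2/3} f = 40x^3 - 460x^2 - (404/3)x - 1336/27
D ∇ (D ∘ D) E_{2/3} f = 120x^2 - 920x - 404/3
D D ∇ (D ∘ D) E_{2/3} f = 240x - 920
Δ (D ∘ D) E_{2/3} f = 40x^3 - 340x^2 - (2804/3)x - 16312/27
(D + D ∘ D ∘ ∇ + Δ) (D ∘ D) E_{2/3} f = 80x^3 - 740x^2 - (3808/3)x - 46376/27
D (D + D ∘ D ∘ ∇ + Δ) (D ∘ D) E_{2/3} f = 240x^2 - 1480x - 3808/3
∇ (D + D ∘ D ∘ ∇ + Δ) (D ∘ D) E_{2/3} f = 240x^2 - 1720x - 1348/3
D ∇ (D + D ∘ D ∘ ∇ + Δ) (D ∘ D) E_{2/3} f = 480x - 1720
D D ∇ (D + D ∘ D ∘ ∇ + Δ) (D ∘ D) E_{2/3} f = 480
Δ (D + D ∘ D ∘ ∇ + Δ) (D ∘ D) E_{2/3} f = 240x^2 - 1240x - 5788/3
(D + D ∘ D ∘ ∇ + Δ) (D + D ∘ D ∘ ∇ + Δ) (D ∘ D) E_{2/3} f = 480x^2 - 2720x - 8156/3


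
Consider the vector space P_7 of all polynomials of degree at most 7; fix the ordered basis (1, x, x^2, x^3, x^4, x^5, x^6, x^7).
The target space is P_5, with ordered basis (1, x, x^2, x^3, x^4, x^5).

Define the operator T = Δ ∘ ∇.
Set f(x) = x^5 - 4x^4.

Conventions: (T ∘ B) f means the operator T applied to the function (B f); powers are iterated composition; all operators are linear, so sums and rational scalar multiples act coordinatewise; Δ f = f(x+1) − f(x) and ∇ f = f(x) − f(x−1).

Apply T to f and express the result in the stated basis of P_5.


∇ f = 5x^4 - 26x^3 + 34x^2 - 21x + 5
Δ ∇ f = 20x^3 - 48x^2 + 10x - 8

the image equals g(x) = 20x^3 - 48x^2 + 10x - 8


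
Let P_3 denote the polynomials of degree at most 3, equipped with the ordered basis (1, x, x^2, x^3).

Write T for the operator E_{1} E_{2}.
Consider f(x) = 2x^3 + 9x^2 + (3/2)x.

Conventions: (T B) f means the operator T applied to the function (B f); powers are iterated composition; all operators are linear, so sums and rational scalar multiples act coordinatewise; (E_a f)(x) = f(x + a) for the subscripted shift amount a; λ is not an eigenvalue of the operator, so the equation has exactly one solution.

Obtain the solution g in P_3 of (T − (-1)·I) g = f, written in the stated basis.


write g with unknown coordinates in the stated basis and equate coefficients in (T − (-1)·I) g = f
solving from the highest basis element down gives g = x^3 - (51/4)x + 45/8
check: T g = x^3 + 9x^2 + (57/4)x - 45/8
so T g − (-1)·g = 2x^3 + 9x^2 + (3/2)x = f ✓

the image equals g(x) = x^3 - (51/4)x + 45/8


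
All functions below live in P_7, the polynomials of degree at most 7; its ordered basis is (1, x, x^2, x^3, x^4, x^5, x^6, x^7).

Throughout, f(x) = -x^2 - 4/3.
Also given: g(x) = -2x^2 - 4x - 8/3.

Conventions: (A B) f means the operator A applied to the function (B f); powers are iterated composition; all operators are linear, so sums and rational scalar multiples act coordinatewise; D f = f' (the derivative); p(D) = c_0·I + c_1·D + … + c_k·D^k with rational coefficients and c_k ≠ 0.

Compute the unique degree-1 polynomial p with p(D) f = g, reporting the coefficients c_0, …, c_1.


D^0 f = -x^2 - 4/3
D^1 f = -2x
matching coefficients of g against c_0 f + c_1 Df + … from the top degree down determines the c_i
solution: c_0 = 2, c_1 = 2

p(D) = 2·I + 2·D, i.e. c_0 = 2, c_1 = 2


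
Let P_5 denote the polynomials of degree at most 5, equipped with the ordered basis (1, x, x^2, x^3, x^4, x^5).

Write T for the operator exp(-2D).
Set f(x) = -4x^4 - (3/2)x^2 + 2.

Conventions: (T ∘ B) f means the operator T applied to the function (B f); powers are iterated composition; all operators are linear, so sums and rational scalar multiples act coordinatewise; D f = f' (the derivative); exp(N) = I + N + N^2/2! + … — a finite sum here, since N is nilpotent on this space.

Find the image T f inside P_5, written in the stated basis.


order-1 term: 32x^3 + 6x
order-2 term: -96x^2 - 6
order-3 term: 128x
order-4 term: -64
the series for exp(-2D) f terminates at order 4
exp(-2D) f = -4x^4 + 32x^3 - (195/2)x^2 + 134x - 68

the result is g(x) = -4x^4 + 32x^3 - (195/2)x^2 + 134x - 68
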